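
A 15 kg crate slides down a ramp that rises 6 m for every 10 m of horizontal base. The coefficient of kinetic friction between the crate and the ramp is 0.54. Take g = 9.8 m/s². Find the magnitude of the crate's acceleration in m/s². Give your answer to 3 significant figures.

Resolving the weight along the incline: the component pulling the crate down the slope is mg sin 30.96° = 15 × 9.8 × 0.5145 = 75.631 N, and the normal force is N = mg cos 30.96° = 15 × 9.8 × 0.8575 = 126.053 N.
Kinetic friction acts up the slope with magnitude f = μN = 0.54 × 126.053 = 68.069 N.
Net force along the incline is 75.631 − 68.069 = 7.562 N, so a = 7.562 / 15 = 0.5041 m/s².

0.504 m/s²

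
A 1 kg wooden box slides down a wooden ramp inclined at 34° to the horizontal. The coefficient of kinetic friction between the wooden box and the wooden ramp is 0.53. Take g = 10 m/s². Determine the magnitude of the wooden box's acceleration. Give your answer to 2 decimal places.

1.20 m/s²

Resolving the weight along the incline: the component pulling the wooden box down the slope is mg sin 34° = 1 × 10 × 0.5592 = 5.592 N, and the normal force is N = mg cos 34° = 1 × 10 × 0.8290 = 8.290 N.
Kinetic friction acts up the slope with magnitude f = μN = 0.53 × 8.290 = 4.394 N.
Net force along the incline is 5.592 − 4.394 = 1.198 N, so a = 1.198 / 1 = 1.1980 m/s².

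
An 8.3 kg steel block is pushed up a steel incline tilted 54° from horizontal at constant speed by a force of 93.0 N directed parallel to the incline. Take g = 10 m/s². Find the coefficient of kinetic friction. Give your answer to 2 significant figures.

At constant speed ΣF = 0 along the incline. The applied 93.0 N acts up the slope; the weight component mg sin 54° = 67.148 N and kinetic friction μN both act down the slope.
So 93.0 = 67.148 + μ × 48.786, giving μ = (93.0 − 67.148) / 48.786 = 0.5299.

0.53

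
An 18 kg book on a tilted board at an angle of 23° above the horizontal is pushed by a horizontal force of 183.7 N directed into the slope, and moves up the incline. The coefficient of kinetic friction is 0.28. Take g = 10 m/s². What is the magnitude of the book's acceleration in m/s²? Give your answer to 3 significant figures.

The horizontal push has components F cos 23° = 183.7 × 0.9205 = 169.096 N up the incline and F sin 23° = 183.7 × 0.3907 = 71.772 N pressing into the surface.
The normal force is therefore N = mg cos 23° + F sin 23° = 165.690 + 71.772 = 237.462 N, and kinetic friction down the slope is μN = 0.28 × 237.462 = 66.489 N.
Along the incline: F cos 23° − mg sin 23° − μN = ma, so 169.096 − 70.326 − 66.489 = 18 a, giving a = 1.7934 m/s².

1.79 m/s²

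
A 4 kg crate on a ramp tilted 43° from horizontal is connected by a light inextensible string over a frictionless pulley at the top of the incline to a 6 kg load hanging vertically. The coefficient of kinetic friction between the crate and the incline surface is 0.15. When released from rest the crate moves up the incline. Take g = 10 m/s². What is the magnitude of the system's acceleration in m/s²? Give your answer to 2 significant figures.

For the crate on the incline: the weight component along the slope is m₁g sin 43° = 4 × 10 × 0.6820 = 27.280 N and the normal force is N = m₁g cos 43° = 29.254 N.
Kinetic friction opposes the crate's motion up the incline: f = μN = 0.15 × 29.254 = 4.388 N acting down the slope.
Newton's second law for the crate (up-slope positive): T − 27.280 − 4.388 = 4 a. For the hanging load (downward positive): 6 × 10 − T = 6 a.
Adding the two equations eliminates T: 28.332 = 10 a, so a = 2.8332 m/s².

2.8 m/s²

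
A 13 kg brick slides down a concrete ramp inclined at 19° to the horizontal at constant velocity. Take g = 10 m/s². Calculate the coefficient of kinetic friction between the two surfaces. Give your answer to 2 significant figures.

0.34

At constant velocity the net force along the incline is zero: mg sin 19° = μ mg cos 19°.
So μ = tan 19° = 0.3256 / 0.9455 = 0.3444.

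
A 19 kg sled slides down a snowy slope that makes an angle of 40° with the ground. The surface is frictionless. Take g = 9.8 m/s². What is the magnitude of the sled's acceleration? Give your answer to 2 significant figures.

Resolving the weight along the incline: the component pulling the sled down the slope is mg sin 40° = 19 × 9.8 × 0.6428 = 119.689 N, and the normal force is N = mg cos 40° = 19 × 9.8 × 0.7660 = 142.629 N.
With no friction the net force along the incline is 119.689 N, so a = g sin 40° = 119.689 / 19 = 6.2994 m/s².

6.3 m/s²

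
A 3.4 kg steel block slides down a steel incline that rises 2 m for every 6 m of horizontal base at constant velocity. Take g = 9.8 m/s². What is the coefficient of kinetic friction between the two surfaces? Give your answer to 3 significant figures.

At constant velocity the net force along the incline is zero: mg sin 18.43° = μ mg cos 18.43°.
So μ = tan 18.43° = 0.3162 / 0.9487 = 0.3333.

0.333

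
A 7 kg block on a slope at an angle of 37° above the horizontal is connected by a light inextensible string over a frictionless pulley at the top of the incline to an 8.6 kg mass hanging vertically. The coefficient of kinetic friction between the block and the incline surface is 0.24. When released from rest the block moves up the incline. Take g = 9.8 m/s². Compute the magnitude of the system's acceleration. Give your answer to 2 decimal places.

1.91 m/s²

For the block on the incline: the weight component along the slope is m₁g sin 37° = 7 × 9.8 × 0.6018 = 41.283 N and the normal force is N = m₁g cos 37° = 54.786 N.
Kinetic friction opposes the block's motion up the incline: f = μN = 0.24 × 54.786 = 13.149 N acting down the slope.
Newton's second law for the block (up-slope positive): T − 41.283 − 13.149 = 7 a. For the hanging mass (downward positive): 8.6 × 9.8 − T = 8.6 a.
Adding the two equations eliminates T: 29.848 = 15.6 a, so a = 1.9133 m/s².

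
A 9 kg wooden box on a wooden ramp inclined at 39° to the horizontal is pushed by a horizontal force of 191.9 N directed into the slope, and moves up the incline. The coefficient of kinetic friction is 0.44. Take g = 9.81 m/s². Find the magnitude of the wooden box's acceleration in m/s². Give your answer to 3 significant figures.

1.14 m/s²

The horizontal push has components F cos 39° = 191.9 × 0.7771 = 149.125 N up the incline and F sin 39° = 191.9 × 0.6293 = 120.763 N pressing into the surface.
The normal force is therefore N = mg cos 39° + F sin 39° = 68.610 + 120.763 = 189.373 N, and kinetic friction down the slope is μN = 0.44 × 189.373 = 83.324 N.
Along the incline: F cos 39° − mg sin 39° − μN = ma, so 149.125 − 55.561 − 83.324 = 9 a, giving a = 1.1378 m/s².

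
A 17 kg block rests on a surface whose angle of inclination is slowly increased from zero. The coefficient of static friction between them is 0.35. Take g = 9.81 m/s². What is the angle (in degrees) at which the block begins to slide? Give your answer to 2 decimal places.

19.29°

At the threshold of sliding, static friction is at its maximum μ_s N and exactly balances the weight component along the incline: mg sin θ = μ_s mg cos θ.
Hence tan θ = μ_s = 0.35, so θ = arctan(0.35) = 19.2900°.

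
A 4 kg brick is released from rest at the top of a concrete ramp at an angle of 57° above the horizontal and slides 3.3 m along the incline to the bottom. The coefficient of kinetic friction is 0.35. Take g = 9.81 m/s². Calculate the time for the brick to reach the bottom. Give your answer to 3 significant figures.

The weight component along the incline is mg sin 57° = 32.909 N and the normal force is N = mg cos 57° = 21.372 N.
Friction up the slope is f = μN = 0.35 × 21.372 = 7.480 N, so the net downslope force is 32.909 − 7.480 = 25.429 N and a = 25.429 / 4 = 6.3572 m/s².
Starting from rest, L = ½at², so t = √(2L/a) = √(2 × 3.3 / 6.3572) = 1.0189 s.

1.02 s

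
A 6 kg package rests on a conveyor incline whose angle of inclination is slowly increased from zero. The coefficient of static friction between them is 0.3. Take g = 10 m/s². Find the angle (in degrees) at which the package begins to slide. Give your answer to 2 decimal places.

At the threshold of sliding, static friction is at its maximum μ_s N and exactly balances the weight component along the incline: mg sin θ = μ_s mg cos θ.
Hence tan θ = μ_s = 0.3, so θ = arctan(0.3) = 16.6992°.

16.70°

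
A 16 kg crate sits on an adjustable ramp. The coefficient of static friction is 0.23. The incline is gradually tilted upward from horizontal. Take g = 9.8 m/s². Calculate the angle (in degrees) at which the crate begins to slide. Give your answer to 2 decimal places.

At the threshold of sliding, static friction is at its maximum μ_s N and exactly balances the weight component along the incline: mg sin θ = μ_s mg cos θ.
Hence tan θ = μ_s = 0.23, so θ = arctan(0.23) = 12.9528°.

12.95°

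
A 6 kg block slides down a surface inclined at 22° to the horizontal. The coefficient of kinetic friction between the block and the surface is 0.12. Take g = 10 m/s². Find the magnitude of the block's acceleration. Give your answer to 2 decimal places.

Resolving the weight along the incline: the component pulling the block down the slope is mg sin 22° = 6 × 10 × 0.3746 = 22.476 N, and the normal force is N = mg cos 22° = 6 × 10 × 0.9272 = 55.632 N.
Kinetic friction acts up the slope with magnitude f = μN = 0.12 × 55.632 = 6.676 N.
Net force along the incline is 22.476 − 6.676 = 15.800 N, so a = 15.800 / 6 = 2.6333 m/s².

2.63 m/s²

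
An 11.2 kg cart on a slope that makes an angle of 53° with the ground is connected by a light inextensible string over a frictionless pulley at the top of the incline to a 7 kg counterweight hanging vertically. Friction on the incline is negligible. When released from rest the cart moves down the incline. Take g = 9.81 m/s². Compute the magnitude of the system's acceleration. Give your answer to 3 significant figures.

1.05 m/s²

For the cart on the incline: the weight component along the slope is m₁g sin 53° = 11.2 × 9.81 × 0.7986 = 87.744 N and the normal force is N = m₁g cos 53° = 66.123 N.
Newton's second law for the cart (down-slope positive): 87.744 − T = 11.2 a. For the hanging counterweight (upward positive): T − 7 × 9.81 = 7 a.
Adding the two equations eliminates T: 19.074 = 18.2 a, so a = 1.0480 m/s².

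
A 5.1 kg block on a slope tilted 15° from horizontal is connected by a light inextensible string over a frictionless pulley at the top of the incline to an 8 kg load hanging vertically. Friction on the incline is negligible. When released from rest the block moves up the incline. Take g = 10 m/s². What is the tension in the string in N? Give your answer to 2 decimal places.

For the block on the incline: the weight component along the slope is m₁g sin 15° = 5.1 × 10 × 0.2588 = 13.199 N and the normal force is N = m₁g cos 15° = 49.262 N.
Newton's second law for the block (up-slope positive): T − 13.199 = 5.1 a. For the hanging load (downward positive): 8 × 10 − T = 8 a.
Adding the two equations eliminates T: 66.801 = 13.1 a, so a = 5.0993 m/s².
Then from the hanging load's equation, T = 8 × (10 − 5.0993) = 39.206 N.

39.21 N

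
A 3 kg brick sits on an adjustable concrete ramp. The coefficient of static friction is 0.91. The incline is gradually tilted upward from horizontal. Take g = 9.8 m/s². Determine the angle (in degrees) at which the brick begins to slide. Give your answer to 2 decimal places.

42.30°

At the threshold of sliding, static friction is at its maximum μ_s N and exactly balances the weight component along the incline: mg sin θ = μ_s mg cos θ.
Hence tan θ = μ_s = 0.91, so θ = arctan(0.91) = 42.3022°.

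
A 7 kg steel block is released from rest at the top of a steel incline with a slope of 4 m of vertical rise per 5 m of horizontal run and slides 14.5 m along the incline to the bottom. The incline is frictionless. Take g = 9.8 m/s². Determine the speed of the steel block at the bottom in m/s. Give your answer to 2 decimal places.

13.32 m/s

The weight component along the incline is mg sin 38.66° = 42.854 N and the normal force is N = mg cos 38.66° = 53.568 N.
With no friction, a = g sin 38.66° = 6.1220 m/s².
Starting from rest over a distance of 14.5 m, v² = 2aL = 2 × 6.1220 × 14.5 = 177.5380, so v = 13.3243 m/s.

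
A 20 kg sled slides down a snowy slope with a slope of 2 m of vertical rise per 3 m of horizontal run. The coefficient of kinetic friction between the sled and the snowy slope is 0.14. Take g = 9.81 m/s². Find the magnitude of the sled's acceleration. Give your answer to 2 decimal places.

Resolving the weight along the incline: the component pulling the sled down the slope is mg sin 33.69° = 20 × 9.81 × 0.5547 = 108.832 N, and the normal force is N = mg cos 33.69° = 20 × 9.81 × 0.8321 = 163.258 N.
Kinetic friction acts up the slope with magnitude f = μN = 0.14 × 163.258 = 22.856 N.
Net force along the incline is 108.832 − 22.856 = 85.976 N, so a = 85.976 / 20 = 4.2988 m/s².

4.30 m/s²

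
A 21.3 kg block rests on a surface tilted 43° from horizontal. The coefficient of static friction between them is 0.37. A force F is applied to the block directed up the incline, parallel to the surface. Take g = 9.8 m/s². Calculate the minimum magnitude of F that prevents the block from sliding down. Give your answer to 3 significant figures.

85.9 N

The normal force is N = mg cos 43° = 152.663 N. With F at its minimum the block is on the verge of sliding down, so static friction is at its maximum μ_s N = 0.37 × 152.663 = 56.485 N and acts up the slope.
Equilibrium along the incline: F + μ_s N = mg sin 43°, so F = 142.360 − 56.485 = 85.875 N.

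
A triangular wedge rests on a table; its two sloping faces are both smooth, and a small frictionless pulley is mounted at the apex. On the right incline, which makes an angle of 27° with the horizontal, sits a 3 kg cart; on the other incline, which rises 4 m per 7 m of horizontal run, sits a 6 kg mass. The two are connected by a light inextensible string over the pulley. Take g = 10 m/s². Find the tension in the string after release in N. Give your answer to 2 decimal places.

19.00 N

Resolve each weight along its own incline: the 3 kg mass has component 3 × 10 × sin 27° = 13.620 N down its slope, and the 6 kg mass has 6 × 10 × sin 29.74° = 29.768 N down its slope.
The 6 kg side's 29.768 N exceeds the other side's 13.620 N, so that mass slides down and the 3 kg mass slides up. Taking that direction as positive, Newton's second law for the whole system gives 29.768 − 13.620 = (3 + 6) a, so a = 16.148 / 9 = 1.7942 m/s².
For the 3 kg mass (up-slope positive): T − 13.620 = 3 × 1.7942, so T = 19.003 N.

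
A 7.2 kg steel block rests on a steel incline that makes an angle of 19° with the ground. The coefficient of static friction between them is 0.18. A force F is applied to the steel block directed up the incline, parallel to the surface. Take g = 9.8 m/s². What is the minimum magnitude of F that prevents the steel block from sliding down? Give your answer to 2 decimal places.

10.96 N

The normal force is N = mg cos 19° = 66.716 N. With F at its minimum the steel block is on the verge of sliding down, so static friction is at its maximum μ_s N = 0.18 × 66.716 = 12.009 N and acts up the slope.
Equilibrium along the incline: F + μ_s N = mg sin 19°, so F = 22.972 − 12.009 = 10.963 N.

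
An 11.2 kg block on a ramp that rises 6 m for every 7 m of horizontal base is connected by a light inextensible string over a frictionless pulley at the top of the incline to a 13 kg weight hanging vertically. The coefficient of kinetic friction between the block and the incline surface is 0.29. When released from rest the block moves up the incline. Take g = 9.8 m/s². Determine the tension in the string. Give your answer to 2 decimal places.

110.32 N

For the block on the incline: the weight component along the slope is m₁g sin 40.60° = 11.2 × 9.8 × 0.6508 = 71.432 N and the normal force is N = m₁g cos 40.60° = 83.336 N.
Kinetic friction opposes the block's motion up the incline: f = μN = 0.29 × 83.336 = 24.167 N acting down the slope.
Newton's second law for the block (up-slope positive): T − 71.432 − 24.167 = 11.2 a. For the hanging weight (downward positive): 13 × 9.8 − T = 13 a.
Adding the two equations eliminates T: 31.801 = 24.2 a, so a = 1.3141 m/s².
Then from the hanging weight's equation, T = 13 × (9.8 − 1.3141) = 110.317 N.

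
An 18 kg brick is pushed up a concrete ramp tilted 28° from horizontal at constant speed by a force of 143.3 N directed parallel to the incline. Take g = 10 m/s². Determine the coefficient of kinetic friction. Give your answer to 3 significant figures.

0.370

At constant speed ΣF = 0 along the incline. The applied 143.3 N acts up the slope; the weight component mg sin 28° = 84.505 N and kinetic friction μN both act down the slope.
So 143.3 = 84.505 + μ × 158.931, giving μ = (143.3 − 84.505) / 158.931 = 0.3699.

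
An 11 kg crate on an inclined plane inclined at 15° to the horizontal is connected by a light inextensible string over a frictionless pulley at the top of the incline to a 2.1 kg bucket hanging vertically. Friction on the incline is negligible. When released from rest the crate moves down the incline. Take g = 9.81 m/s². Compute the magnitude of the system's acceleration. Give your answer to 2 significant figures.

0.56 m/s²

For the crate on the incline: the weight component along the slope is m₁g sin 15° = 11 × 9.81 × 0.2588 = 27.927 N and the normal force is N = m₁g cos 15° = 104.233 N.
Newton's second law for the crate (down-slope positive): 27.927 − T = 11 a. For the hanging bucket (upward positive): T − 2.1 × 9.81 = 2.1 a.
Adding the two equations eliminates T: 7.326 = 13.1 a, so a = 0.5592 m/s².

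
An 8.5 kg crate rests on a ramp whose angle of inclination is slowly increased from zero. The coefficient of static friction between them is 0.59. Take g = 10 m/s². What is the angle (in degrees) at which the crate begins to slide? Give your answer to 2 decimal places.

30.54°

At the threshold of sliding, static friction is at its maximum μ_s N and exactly balances the weight component along the incline: mg sin θ = μ_s mg cos θ.
Hence tan θ = μ_s = 0.59, so θ = arctan(0.59) = 30.5406°.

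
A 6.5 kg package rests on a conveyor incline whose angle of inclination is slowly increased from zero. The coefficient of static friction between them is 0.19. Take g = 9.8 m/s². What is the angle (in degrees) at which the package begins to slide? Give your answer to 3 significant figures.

10.8°

At the threshold of sliding, static friction is at its maximum μ_s N and exactly balances the weight component along the incline: mg sin θ = μ_s mg cos θ.
Hence tan θ = μ_s = 0.19, so θ = arctan(0.19) = 10.7580°.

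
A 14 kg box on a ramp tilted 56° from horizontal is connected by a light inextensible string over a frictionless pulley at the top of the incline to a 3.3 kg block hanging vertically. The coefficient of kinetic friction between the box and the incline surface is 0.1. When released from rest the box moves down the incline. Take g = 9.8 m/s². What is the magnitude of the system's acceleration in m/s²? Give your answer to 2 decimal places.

For the box on the incline: the weight component along the slope is m₁g sin 56° = 14 × 9.8 × 0.8290 = 113.739 N and the normal force is N = m₁g cos 56° = 76.721 N.
Kinetic friction opposes the box's motion down the incline: f = μN = 0.1 × 76.721 = 7.672 N acting up the slope.
Newton's second law for the box (down-slope positive): 113.739 − 7.672 − T = 14 a. For the hanging block (upward positive): T − 3.3 × 9.8 = 3.3 a.
Adding the two equations eliminates T: 73.727 = 17.3 a, so a = 4.2617 m/s².

4.26 m/s²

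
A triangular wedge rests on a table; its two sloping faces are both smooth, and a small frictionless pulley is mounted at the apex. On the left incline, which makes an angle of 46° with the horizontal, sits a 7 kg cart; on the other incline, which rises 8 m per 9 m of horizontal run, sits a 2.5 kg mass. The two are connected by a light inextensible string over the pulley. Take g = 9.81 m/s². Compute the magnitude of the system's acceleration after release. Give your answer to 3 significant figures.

3.48 m/s²

Resolve each weight along its own incline: the 7 kg mass has component 7 × 9.81 × sin 46° = 49.397 N down its slope, and the 2.5 kg mass has 2.5 × 9.81 × sin 41.63° = 16.294 N down its slope.
The 7 kg side's 49.397 N exceeds the other side's 16.294 N, so that mass slides down and the 2.5 kg mass slides up. Taking that direction as positive, Newton's second law for the whole system gives 49.397 − 16.294 = (7 + 2.5) a, so a = 33.103 / 9.5 = 3.4845 m/s².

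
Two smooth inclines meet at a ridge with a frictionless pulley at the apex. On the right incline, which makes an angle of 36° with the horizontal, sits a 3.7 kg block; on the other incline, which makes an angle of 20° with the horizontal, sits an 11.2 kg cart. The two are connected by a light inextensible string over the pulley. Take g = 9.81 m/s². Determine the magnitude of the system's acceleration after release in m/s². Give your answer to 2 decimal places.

Resolve each weight along its own incline: the 3.7 kg mass has component 3.7 × 9.81 × sin 36° = 21.335 N down its slope, and the 11.2 kg mass has 11.2 × 9.81 × sin 20° = 37.578 N down its slope.
The 11.2 kg side's 37.578 N exceeds the other side's 21.335 N, so that mass slides down and the 3.7 kg mass slides up. Taking that direction as positive, Newton's second law for the whole system gives 37.578 − 21.335 = (3.7 + 11.2) a, so a = 16.243 / 14.9 = 1.0901 m/s².

1.09 m/s²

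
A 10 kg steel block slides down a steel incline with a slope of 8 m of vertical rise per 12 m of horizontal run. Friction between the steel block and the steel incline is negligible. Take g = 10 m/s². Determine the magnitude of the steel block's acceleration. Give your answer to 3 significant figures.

5.55 m/s²

Resolving the weight along the incline: the component pulling the steel block down the slope is mg sin 33.69° = 10 × 10 × 0.5547 = 55.470 N, and the normal force is N = mg cos 33.69° = 10 × 10 × 0.8321 = 83.210 N.
With no friction the net force along the incline is 55.470 N, so a = g sin 33.69° = 55.470 / 10 = 5.5470 m/s².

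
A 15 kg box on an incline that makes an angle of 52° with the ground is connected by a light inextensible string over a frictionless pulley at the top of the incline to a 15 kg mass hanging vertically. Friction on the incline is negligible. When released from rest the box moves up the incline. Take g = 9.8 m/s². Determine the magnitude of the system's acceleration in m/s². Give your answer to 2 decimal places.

For the box on the incline: the weight component along the slope is m₁g sin 52° = 15 × 9.8 × 0.7880 = 115.836 N and the normal force is N = m₁g cos 52° = 90.502 N.
Newton's second law for the box (up-slope positive): T − 115.836 = 15 a. For the hanging mass (downward positive): 15 × 9.8 − T = 15 a.
Adding the two equations eliminates T: 31.164 = 30 a, so a = 1.0388 m/s².

1.04 m/s²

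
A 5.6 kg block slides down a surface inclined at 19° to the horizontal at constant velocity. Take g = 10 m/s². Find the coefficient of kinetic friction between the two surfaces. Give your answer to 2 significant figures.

At constant velocity the net force along the incline is zero: mg sin 19° = μ mg cos 19°.
So μ = tan 19° = 0.3256 / 0.9455 = 0.3444.

0.34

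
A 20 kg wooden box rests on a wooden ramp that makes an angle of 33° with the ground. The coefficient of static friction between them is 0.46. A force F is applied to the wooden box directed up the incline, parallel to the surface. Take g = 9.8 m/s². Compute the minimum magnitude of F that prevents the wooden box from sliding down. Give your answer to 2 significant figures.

The normal force is N = mg cos 33° = 164.379 N. With F at its minimum the wooden box is on the verge of sliding down, so static friction is at its maximum μ_s N = 0.46 × 164.379 = 75.614 N and acts up the slope.
Equilibrium along the incline: F + μ_s N = mg sin 33°, so F = 106.749 − 75.614 = 31.135 N.

31 N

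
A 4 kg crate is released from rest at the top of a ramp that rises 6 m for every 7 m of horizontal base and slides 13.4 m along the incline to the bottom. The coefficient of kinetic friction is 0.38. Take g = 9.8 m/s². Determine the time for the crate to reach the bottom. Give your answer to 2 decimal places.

The weight component along the incline is mg sin 40.60° = 25.511 N and the normal force is N = mg cos 40.60° = 29.763 N.
Friction up the slope is f = μN = 0.38 × 29.763 = 11.310 N, so the net downslope force is 25.511 − 11.310 = 14.201 N and a = 14.201 / 4 = 3.5503 m/s².
Starting from rest, L = ½at², so t = √(2L/a) = √(2 × 13.4 / 3.5503) = 2.7475 s.

2.75 s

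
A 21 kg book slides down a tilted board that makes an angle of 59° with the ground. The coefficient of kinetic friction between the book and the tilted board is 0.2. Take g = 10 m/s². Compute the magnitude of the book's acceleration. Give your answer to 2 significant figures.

Resolving the weight along the incline: the component pulling the book down the slope is mg sin 59° = 21 × 10 × 0.8572 = 180.012 N, and the normal force is N = mg cos 59° = 21 × 10 × 0.5150 = 108.150 N.
Kinetic friction acts up the slope with magnitude f = μN = 0.2 × 108.150 = 21.630 N.
Net force along the incline is 180.012 − 21.630 = 158.382 N, so a = 158.382 / 21 = 7.5420 m/s².

7.5 m/s²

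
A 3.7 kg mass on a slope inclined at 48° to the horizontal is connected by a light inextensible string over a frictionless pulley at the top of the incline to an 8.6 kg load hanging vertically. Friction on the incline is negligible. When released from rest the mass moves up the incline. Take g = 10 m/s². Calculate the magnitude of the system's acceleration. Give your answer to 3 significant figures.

For the mass on the incline: the weight component along the slope is m₁g sin 48° = 3.7 × 10 × 0.7431 = 27.495 N and the normal force is N = m₁g cos 48° = 24.758 N.
Newton's second law for the mass (up-slope positive): T − 27.495 = 3.7 a. For the hanging load (downward positive): 8.6 × 10 − T = 8.6 a.
Adding the two equations eliminates T: 58.505 = 12.3 a, so a = 4.7565 m/s².

4.76 m/s²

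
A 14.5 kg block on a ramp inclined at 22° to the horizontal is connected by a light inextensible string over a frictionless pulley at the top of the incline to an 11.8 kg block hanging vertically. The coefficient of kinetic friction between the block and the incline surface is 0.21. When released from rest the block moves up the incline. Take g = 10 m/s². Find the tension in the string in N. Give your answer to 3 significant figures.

For the block on the incline: the weight component along the slope is m₁g sin 22° = 14.5 × 10 × 0.3746 = 54.317 N and the normal force is N = m₁g cos 22° = 134.442 N.
Kinetic friction opposes the block's motion up the incline: f = μN = 0.21 × 134.442 = 28.233 N acting down the slope.
Newton's second law for the block (up-slope positive): T − 54.317 − 28.233 = 14.5 a. For the hanging block (downward positive): 11.8 × 10 − T = 11.8 a.
Adding the two equations eliminates T: 35.450 = 26.3 a, so a = 1.3479 m/s².
Then from the hanging block's equation, T = 11.8 × (10 − 1.3479) = 102.095 N.

102 N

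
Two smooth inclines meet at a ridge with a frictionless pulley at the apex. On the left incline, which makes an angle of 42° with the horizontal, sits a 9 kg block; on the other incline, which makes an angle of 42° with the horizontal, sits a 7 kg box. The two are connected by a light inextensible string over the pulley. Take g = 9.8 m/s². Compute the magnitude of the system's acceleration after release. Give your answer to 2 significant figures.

Resolve each weight along its own incline: the 9 kg mass has component 9 × 9.8 × sin 42° = 59.017 N down its slope, and the 7 kg mass has 7 × 9.8 × sin 42° = 45.902 N down its slope.
The 9 kg side's 59.017 N exceeds the other side's 45.902 N, so that mass slides down and the 7 kg mass slides up. Taking that direction as positive, Newton's second law for the whole system gives 59.017 − 45.902 = (9 + 7) a, so a = 13.115 / 16 = 0.8197 m/s².

0.82 m/s²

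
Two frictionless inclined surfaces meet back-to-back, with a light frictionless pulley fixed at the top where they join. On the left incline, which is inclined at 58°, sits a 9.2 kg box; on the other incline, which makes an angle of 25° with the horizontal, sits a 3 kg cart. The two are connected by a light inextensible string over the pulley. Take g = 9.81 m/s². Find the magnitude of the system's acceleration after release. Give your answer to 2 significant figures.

5.3 m/s²

Resolve each weight along its own incline: the 9.2 kg mass has component 9.2 × 9.81 × sin 58° = 76.538 N down its slope, and the 3 kg mass has 3 × 9.81 × sin 25° = 12.438 N down its slope.
The 9.2 kg side's 76.538 N exceeds the other side's 12.438 N, so that mass slides down and the 3 kg mass slides up. Taking that direction as positive, Newton's second law for the whole system gives 76.538 − 12.438 = (9.2 + 3) a, so a = 64.100 / 12.2 = 5.2541 m/s².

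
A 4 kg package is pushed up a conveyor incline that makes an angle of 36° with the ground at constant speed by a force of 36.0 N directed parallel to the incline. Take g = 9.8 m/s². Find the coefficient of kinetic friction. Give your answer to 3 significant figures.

0.409

At constant speed ΣF = 0 along the incline. The applied 36.0 N acts up the slope; the weight component mg sin 36° = 23.041 N and kinetic friction μN both act down the slope.
So 36.0 = 23.041 + μ × 31.713, giving μ = (36.0 − 23.041) / 31.713 = 0.4086.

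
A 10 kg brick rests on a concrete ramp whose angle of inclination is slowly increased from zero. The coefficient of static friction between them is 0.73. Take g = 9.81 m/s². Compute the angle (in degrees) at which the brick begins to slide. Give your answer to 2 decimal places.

At the threshold of sliding, static friction is at its maximum μ_s N and exactly balances the weight component along the incline: mg sin θ = μ_s mg cos θ.
Hence tan θ = μ_s = 0.73, so θ = arctan(0.73) = 36.1294°.

36.13°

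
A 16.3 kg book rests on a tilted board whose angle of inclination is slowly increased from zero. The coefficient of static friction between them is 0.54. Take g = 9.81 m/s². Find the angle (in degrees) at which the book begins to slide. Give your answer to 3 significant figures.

At the threshold of sliding, static friction is at its maximum μ_s N and exactly balances the weight component along the incline: mg sin θ = μ_s mg cos θ.
Hence tan θ = μ_s = 0.54, so θ = arctan(0.54) = 28.3690°.

28.4°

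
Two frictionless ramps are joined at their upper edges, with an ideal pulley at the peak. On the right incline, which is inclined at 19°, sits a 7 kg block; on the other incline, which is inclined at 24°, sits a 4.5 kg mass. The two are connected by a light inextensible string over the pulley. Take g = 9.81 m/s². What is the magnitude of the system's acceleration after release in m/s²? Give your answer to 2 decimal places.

0.38 m/s²

Resolve each weight along its own incline: the 7 kg mass has component 7 × 9.81 × sin 19° = 22.357 N down its slope, and the 4.5 kg mass has 4.5 × 9.81 × sin 24° = 17.955 N down its slope.
The 7 kg side's 22.357 N exceeds the other side's 17.955 N, so that mass slides down and the 4.5 kg mass slides up. Taking that direction as positive, Newton's second law for the whole system gives 22.357 − 17.955 = (7 + 4.5) a, so a = 4.402 / 11.5 = 0.3828 m/s².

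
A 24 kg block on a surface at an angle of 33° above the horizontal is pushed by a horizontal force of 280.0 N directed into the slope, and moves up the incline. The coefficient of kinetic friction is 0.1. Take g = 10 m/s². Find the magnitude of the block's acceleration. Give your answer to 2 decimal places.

2.86 m/s²

The horizontal push has components F cos 33° = 280.0 × 0.8387 = 234.836 N up the incline and F sin 33° = 280.0 × 0.5446 = 152.488 N pressing into the surface.
The normal force is therefore N = mg cos 33° + F sin 33° = 201.288 + 152.488 = 353.776 N, and kinetic friction down the slope is μN = 0.1 × 353.776 = 35.378 N.
Along the incline: F cos 33° − mg sin 33° − μN = ma, so 234.836 − 130.704 − 35.378 = 24 a, giving a = 2.8648 m/s².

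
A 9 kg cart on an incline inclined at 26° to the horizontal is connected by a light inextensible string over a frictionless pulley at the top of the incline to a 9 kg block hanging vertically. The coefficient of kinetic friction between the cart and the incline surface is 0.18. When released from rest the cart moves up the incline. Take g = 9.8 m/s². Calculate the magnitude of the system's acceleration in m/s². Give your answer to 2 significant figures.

2.0 m/s²

For the cart on the incline: the weight component along the slope is m₁g sin 26° = 9 × 9.8 × 0.4384 = 38.667 N and the normal force is N = m₁g cos 26° = 79.274 N.
Kinetic friction opposes the cart's motion up the incline: f = μN = 0.18 × 79.274 = 14.269 N acting down the slope.
Newton's second law for the cart (up-slope positive): T − 38.667 − 14.269 = 9 a. For the hanging block (downward positive): 9 × 9.8 − T = 9 a.
Adding the two equations eliminates T: 35.264 = 18 a, so a = 1.9591 m/s².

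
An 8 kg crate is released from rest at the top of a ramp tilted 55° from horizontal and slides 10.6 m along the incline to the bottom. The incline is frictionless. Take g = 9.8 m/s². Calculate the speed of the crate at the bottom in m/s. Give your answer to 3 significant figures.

The weight component along the incline is mg sin 55° = 64.222 N and the normal force is N = mg cos 55° = 44.968 N.
With no friction, a = g sin 55° = 8.0277 m/s².
Starting from rest over a distance of 10.6 m, v² = 2aL = 2 × 8.0277 × 10.6 = 170.1872, so v = 13.0456 m/s.

13.0 m/s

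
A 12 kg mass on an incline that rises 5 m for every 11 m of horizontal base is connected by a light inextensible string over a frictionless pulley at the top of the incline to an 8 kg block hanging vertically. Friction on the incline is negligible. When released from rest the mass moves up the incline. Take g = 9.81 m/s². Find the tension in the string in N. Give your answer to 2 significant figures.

For the mass on the incline: the weight component along the slope is m₁g sin 24.44° = 12 × 9.81 × 0.4138 = 48.713 N and the normal force is N = m₁g cos 24.44° = 107.168 N.
Newton's second law for the mass (up-slope positive): T − 48.713 = 12 a. For the hanging block (downward positive): 8 × 9.81 − T = 8 a.
Adding the two equations eliminates T: 29.767 = 20 a, so a = 1.4884 m/s².
Then from the hanging block's equation, T = 8 × (9.81 − 1.4884) = 66.573 N.

67 N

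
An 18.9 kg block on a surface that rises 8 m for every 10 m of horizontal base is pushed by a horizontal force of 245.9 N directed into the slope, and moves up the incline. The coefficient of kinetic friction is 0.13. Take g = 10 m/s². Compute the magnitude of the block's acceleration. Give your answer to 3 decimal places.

The horizontal push has components F cos 38.66° = 245.9 × 0.7809 = 192.023 N up the incline and F sin 38.66° = 245.9 × 0.6247 = 153.614 N pressing into the surface.
The normal force is therefore N = mg cos 38.66° + F sin 38.66° = 147.590 + 153.614 = 301.204 N, and kinetic friction down the slope is μN = 0.13 × 301.204 = 39.157 N.
Along the incline: F cos 38.66° − mg sin 38.66° − μN = ma, so 192.023 − 118.068 − 39.157 = 18.9 a, giving a = 1.8412 m/s².

1.841 m/s²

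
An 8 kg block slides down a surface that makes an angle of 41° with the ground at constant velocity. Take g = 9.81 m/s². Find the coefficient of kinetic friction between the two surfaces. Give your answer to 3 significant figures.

At constant velocity the net force along the incline is zero: mg sin 41° = μ mg cos 41°.
So μ = tan 41° = 0.6561 / 0.7547 = 0.8694.

0.869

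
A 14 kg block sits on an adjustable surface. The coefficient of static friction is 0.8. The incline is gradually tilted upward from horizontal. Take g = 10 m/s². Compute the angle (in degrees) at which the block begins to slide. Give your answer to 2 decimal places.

At the threshold of sliding, static friction is at its maximum μ_s N and exactly balances the weight component along the incline: mg sin θ = μ_s mg cos θ.
Hence tan θ = μ_s = 0.8, so θ = arctan(0.8) = 38.6598°.

38.66°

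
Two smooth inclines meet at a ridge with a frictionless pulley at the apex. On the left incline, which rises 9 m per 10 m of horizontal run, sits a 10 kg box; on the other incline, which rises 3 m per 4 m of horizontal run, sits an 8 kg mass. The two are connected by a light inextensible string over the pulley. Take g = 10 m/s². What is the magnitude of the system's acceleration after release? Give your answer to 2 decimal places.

1.05 m/s²

Resolve each weight along its own incline: the 10 kg mass has component 10 × 10 × sin 41.99° = 66.896 N down its slope, and the 8 kg mass has 8 × 10 × sin 36.87° = 48.000 N down its slope.
The 10 kg side's 66.896 N exceeds the other side's 48.000 N, so that mass slides down and the 8 kg mass slides up. Taking that direction as positive, Newton's second law for the whole system gives 66.896 − 48.000 = (10 + 8) a, so a = 18.896 / 18 = 1.0498 m/s².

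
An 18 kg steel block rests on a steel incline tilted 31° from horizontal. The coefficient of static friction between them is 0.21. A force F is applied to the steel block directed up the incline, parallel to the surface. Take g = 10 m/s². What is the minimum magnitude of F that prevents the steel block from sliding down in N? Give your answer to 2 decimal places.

The normal force is N = mg cos 31° = 154.290 N. With F at its minimum the steel block is on the verge of sliding down, so static friction is at its maximum μ_s N = 0.21 × 154.290 = 32.401 N and acts up the slope.
Equilibrium along the incline: F + μ_s N = mg sin 31°, so F = 92.707 − 32.401 = 60.306 N.

60.31 N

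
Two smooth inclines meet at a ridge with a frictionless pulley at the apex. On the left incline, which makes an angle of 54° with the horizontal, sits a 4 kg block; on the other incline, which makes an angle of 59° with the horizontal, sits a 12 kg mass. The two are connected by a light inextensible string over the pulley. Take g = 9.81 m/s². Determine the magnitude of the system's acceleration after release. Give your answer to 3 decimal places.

Resolve each weight along its own incline: the 4 kg mass has component 4 × 9.81 × sin 54° = 31.746 N down its slope, and the 12 kg mass has 12 × 9.81 × sin 59° = 100.906 N down its slope.
The 12 kg side's 100.906 N exceeds the other side's 31.746 N, so that mass slides down and the 4 kg mass slides up. Taking that direction as positive, Newton's second law for the whole system gives 100.906 − 31.746 = (4 + 12) a, so a = 69.160 / 16 = 4.3225 m/s².

4.322 m/s²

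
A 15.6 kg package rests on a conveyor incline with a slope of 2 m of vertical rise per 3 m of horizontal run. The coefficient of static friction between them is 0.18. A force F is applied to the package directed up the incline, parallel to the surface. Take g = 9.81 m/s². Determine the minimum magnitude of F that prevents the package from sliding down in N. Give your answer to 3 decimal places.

61.969 N

The normal force is N = mg cos 33.69° = 127.334 N. With F at its minimum the package is on the verge of sliding down, so static friction is at its maximum μ_s N = 0.18 × 127.334 = 22.920 N and acts up the slope.
Equilibrium along the incline: F + μ_s N = mg sin 33.69°, so F = 84.889 − 22.920 = 61.969 N.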